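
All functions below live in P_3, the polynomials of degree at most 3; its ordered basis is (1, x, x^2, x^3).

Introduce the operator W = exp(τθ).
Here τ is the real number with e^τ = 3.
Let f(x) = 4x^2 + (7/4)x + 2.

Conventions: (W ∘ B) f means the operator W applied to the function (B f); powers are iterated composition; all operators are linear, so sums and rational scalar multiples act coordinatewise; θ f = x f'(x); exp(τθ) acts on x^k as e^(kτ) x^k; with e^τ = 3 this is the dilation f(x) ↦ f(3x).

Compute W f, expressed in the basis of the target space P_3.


g(x) = 36x^2 + (21/4)x + 2

exp(τθ) x^k = e^(kτ) x^k; with e^τ = 3 this sends x^k to 3^k x^k
x ↦ 3 x
x^2 ↦ 9 x^2
applying this coordinatewise to f: exp(τθ) f = 36x^2 + (21/4)x + 2


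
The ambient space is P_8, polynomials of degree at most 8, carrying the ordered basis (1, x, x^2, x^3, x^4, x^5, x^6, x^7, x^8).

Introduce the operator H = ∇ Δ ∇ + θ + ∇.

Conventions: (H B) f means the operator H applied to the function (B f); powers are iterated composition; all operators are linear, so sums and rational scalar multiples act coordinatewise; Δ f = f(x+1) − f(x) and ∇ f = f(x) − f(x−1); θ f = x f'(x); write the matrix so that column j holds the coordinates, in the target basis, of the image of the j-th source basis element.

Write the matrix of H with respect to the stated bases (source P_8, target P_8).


the matrix is [[0, 1, -1, 7, -13, 31, -61, 127, -253]; [0, 1, 2, -3, 28, -65, 186, -427, 1016]; [0, 0, 2, 3, -6, 70, -195, 651, -1708]; [0, 0, 0, 3, 4, -10, 140, -455, 1736]; [0, 0, 0, 0, 4, 5, -15, 245, -910]; [0, 0, 0, 0, 0, 5, 6, -21, 392]; [0, 0, 0, 0, 0, 0, 6, 7, -28]; [0, 0, 0, 0, 0, 0, 0, 7, 8]; [0, 0, 0, 0, 0, 0, 0, 0, 8]] (rows listed top to bottom)

image of 1: 0
image of x: x + 1
image of x^2: 2x^2 + 2x - 1
image of x^3: 3x^3 + 3x^2 - 3x + 7
image of x^4: 4x^4 + 4x^3 - 6x^2 + 28x - 13
image of x^5: 5x^5 + 5x^4 - 10x^3 + 70x^2 - 65x + 31
image of x^6: 6x^6 + 6x^5 - 15x^4 + 140x^3 - 195x^2 + 186x - 61
image of x^7: 7x^7 + 7x^6 - 21x^5 + 245x^4 - 455x^3 + 651x^2 - 427x + 127
image of x^8: 8x^8 + 8x^7 - 28x^6 + 392x^5 - 910x^4 + 1736x^3 - 1708x^2 + 1016x - 253
each image's coordinates form column j of the matrix


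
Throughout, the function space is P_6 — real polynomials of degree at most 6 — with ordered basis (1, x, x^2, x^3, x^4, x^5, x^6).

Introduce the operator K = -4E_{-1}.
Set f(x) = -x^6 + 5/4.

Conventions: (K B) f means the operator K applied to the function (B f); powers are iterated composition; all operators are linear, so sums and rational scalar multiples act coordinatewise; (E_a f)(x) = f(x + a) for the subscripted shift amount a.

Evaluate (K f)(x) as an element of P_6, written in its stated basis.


the image equals g(x) = 4x^6 - 24x^5 + 60x^4 - 80x^3 + 60x^2 - 24x - 1

E_{-1} f = -x^6 + 6x^5 - 15x^4 + 20x^3 - 15x^2 + 6x + 1/4
(-4E_{-1}) f = 4x^6 - 24x^5 + 60x^4 - 80x^3 + 60x^2 - 24x - 1


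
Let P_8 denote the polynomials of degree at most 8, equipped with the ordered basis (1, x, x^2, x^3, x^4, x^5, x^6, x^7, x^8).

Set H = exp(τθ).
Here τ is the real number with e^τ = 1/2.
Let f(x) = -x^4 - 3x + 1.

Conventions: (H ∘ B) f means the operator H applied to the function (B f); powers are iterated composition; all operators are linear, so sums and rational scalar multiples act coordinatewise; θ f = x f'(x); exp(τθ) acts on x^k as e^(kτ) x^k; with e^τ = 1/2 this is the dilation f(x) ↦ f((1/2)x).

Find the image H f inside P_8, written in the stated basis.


g(x) = -(1/16)x^4 - (3/2)x + 1

exp(τθ) x^k = e^(kτ) x^k; with e^τ = 1/2 this sends x^k to (1/2)^k x^k
x ↦ 1/2 x
x^4 ↦ 1/16 x^4
applying this coordinatewise to f: exp(τθ) f = -(1/16)x^4 - (3/2)x + 1


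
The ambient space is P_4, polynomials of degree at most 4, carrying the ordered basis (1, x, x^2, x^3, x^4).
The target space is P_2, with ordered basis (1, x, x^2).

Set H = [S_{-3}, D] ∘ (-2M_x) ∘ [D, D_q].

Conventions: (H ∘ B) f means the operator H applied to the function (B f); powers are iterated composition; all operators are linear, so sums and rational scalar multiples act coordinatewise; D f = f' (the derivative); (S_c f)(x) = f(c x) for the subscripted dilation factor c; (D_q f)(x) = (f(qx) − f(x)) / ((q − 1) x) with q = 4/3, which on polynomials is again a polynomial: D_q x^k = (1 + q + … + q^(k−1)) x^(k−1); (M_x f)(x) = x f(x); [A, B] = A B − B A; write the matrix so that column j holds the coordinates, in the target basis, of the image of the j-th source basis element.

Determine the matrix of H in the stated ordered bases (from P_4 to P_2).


image of 1: 0
image of x: 0
image of x^2: -8/3
image of x^3: (176/3)x
image of x^4: -648x^2
each image's coordinates form column j of the matrix

the matrix is [[0, 0, -8/3, 0, 0]; [0, 0, 0, 176/3, 0]; [0, 0, 0, 0, -648]] (rows listed top to bottom)


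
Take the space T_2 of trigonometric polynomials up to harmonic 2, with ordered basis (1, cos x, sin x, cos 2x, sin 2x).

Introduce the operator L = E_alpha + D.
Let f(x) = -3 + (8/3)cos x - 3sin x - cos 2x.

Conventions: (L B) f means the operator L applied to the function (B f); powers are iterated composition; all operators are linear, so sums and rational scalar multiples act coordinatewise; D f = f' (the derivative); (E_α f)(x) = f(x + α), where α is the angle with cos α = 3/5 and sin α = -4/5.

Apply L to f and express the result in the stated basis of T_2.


E_alpha f = -3 + 4cos x + (1/3)sin x + (7/25)cos 2x - (24/25)sin 2x
D f = -3cos x - (8/3)sin x + 2sin 2x
(E_alpha + D) f = -3 + cos x - (7/3)sin x + (7/25)cos 2x + (26/25)sin 2x

g(x) = -3 + cos x - (7/3)sin x + (7/25)cos 2x + (26/25)sin 2x


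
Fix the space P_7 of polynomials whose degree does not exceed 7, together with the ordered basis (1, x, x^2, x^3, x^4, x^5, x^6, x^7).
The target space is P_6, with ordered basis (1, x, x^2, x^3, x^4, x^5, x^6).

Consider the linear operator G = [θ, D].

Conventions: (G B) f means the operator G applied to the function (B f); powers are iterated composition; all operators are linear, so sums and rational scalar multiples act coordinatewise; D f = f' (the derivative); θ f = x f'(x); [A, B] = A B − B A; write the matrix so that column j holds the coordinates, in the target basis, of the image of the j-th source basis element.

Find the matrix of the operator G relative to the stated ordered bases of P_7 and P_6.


the matrix is [[0, -1, 0, 0, 0, 0, 0, 0]; [0, 0, -2, 0, 0, 0, 0, 0]; [0, 0, 0, -3, 0, 0, 0, 0]; [0, 0, 0, 0, -4, 0, 0, 0]; [0, 0, 0, 0, 0, -5, 0, 0]; [0, 0, 0, 0, 0, 0, -6, 0]; [0, 0, 0, 0, 0, 0, 0, -7]] (rows listed top to bottom)

image of 1: 0
image of x: -1
image of x^2: -2x
image of x^3: -3x^2
image of x^4: -4x^3
image of x^5: -5x^4
image of x^6: -6x^5
image of x^7: -7x^6
each image's coordinates form column j of the matrix


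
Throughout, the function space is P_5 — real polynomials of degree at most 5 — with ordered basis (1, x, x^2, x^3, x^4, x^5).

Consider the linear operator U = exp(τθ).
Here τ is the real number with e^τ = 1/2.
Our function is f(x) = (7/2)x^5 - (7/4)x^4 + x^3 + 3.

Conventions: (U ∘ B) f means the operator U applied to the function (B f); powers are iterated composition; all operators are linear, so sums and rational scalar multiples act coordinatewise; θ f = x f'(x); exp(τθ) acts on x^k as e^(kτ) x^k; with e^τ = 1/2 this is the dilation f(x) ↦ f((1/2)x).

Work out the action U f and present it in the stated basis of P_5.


exp(τθ) x^k = e^(kτ) x^k; with e^τ = 1/2 this sends x^k to (1/2)^k x^k
x^3 ↦ 1/8 x^3
x^4 ↦ 1/16 x^4
x^5 ↦ 1/32 x^5
applying this coordinatewise to f: exp(τθ) f = (7/64)x^5 - (7/64)x^4 + (1/8)x^3 + 3

the image equals g(x) = (7/64)x^5 - (7/64)x^4 + (1/8)x^3 + 3


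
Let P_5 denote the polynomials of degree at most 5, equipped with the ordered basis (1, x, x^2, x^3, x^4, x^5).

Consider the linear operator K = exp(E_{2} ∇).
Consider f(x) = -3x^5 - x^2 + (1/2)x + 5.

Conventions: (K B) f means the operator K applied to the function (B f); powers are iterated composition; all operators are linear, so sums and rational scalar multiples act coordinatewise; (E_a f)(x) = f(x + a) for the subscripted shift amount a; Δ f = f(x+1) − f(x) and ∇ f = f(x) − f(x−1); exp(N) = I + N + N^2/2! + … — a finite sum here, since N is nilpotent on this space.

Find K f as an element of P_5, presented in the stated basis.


order-1 term: -15x^4 - 90x^3 - 210x^2 - 227x - 191/2
order-2 term: -30x^3 - 270x^2 - 825x - 856
order-3 term: -30x^2 - 270x - 615
order-4 term: -15x - 90
order-5 term: -3
the series for exp(E_{2} ∇) f terminates at order 5
exp(E_{2} ∇) f = -3x^5 - 15x^4 - 120x^3 - 511x^2 - (2673/2)x - 3309/2

g(x) = -3x^5 - 15x^4 - 120x^3 - 511x^2 - (2673/2)x - 3309/2


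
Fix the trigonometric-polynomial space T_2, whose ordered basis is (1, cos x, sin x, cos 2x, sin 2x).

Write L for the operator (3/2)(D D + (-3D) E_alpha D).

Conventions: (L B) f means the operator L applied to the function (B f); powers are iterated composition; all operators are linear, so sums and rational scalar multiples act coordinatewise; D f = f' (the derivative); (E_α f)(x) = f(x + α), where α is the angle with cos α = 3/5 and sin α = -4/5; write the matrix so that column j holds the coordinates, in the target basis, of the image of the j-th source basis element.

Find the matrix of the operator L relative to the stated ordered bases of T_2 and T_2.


image of 1: 0
image of cos x: (6/5)cos x + (18/5)sin x
image of sin x: -(18/5)cos x + (6/5)sin x
image of cos 2x: -(276/25)cos 2x + (432/25)sin 2x
image of sin 2x: -(432/25)cos 2x - (276/25)sin 2x
each image's coordinates form column j of the matrix

the matrix is [[0, 0, 0, 0, 0]; [0, 6/5, -18/5, 0, 0]; [0, 18/5, 6/5, 0, 0]; [0, 0, 0, -276/25, -432/25]; [0, 0, 0, 432/25, -276/25]] (rows listed top to bottom)


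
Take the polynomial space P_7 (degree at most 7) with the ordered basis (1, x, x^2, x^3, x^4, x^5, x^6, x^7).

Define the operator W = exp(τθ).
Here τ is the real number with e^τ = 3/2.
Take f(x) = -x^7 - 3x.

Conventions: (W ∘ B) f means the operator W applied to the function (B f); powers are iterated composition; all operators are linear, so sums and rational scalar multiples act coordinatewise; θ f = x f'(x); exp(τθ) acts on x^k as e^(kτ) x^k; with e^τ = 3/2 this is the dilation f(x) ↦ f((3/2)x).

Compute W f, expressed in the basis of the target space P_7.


exp(τθ) x^k = e^(kτ) x^k; with e^τ = 3/2 this sends x^k to (3/2)^k x^k
x ↦ 3/2 x
x^7 ↦ 2187/128 x^7
applying this coordinatewise to f: exp(τθ) f = -(2187/128)x^7 - (9/2)x

g(x) = -(2187/128)x^7 - (9/2)x


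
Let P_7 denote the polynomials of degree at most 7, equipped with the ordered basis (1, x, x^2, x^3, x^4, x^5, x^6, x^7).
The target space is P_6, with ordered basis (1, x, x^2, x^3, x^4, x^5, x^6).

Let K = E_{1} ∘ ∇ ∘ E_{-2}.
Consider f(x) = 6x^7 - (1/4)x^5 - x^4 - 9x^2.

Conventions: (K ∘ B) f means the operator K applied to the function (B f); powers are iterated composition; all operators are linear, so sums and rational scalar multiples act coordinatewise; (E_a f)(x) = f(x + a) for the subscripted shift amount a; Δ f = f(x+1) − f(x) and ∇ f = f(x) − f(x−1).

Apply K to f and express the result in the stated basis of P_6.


g(x) = 42x^6 - 378x^5 + (5875/4)x^4 - (6293/2)x^3 + (7813/2)x^2 - (10693/4)x + 3185/4

E_{-2} f = 6x^7 - 84x^6 + (2015/4)x^5 - (3357/2)x^4 + 3358x^3 - 4045x^2 + 2736x - 812
∇ E_{-2} f = 42x^6 - 630x^5 + (15955/4)x^4 - (27283/2)x^3 + (53137/2)x^2 - (111771/4)x + 49645/4
E_{1} (∇ ∘ E_{-2}) f = 42x^6 - 378x^5 + (5875/4)x^4 - (6293/2)x^3 + (7813/2)x^2 - (10693/4)x + 3185/4


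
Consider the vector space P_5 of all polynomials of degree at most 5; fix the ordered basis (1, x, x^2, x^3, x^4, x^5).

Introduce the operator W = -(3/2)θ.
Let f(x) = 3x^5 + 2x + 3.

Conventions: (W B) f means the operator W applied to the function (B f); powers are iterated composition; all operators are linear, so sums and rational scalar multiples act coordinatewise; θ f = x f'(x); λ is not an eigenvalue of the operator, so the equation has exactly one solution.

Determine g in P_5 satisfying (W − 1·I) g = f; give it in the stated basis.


the image equals g(x) = -(6/17)x^5 - (4/5)x - 3

write g with unknown coordinates in the stated basis and equate coefficients in (W − 1·I) g = f
solving from the highest basis element down gives g = -(6/17)x^5 - (4/5)x - 3
check: W g = (45/17)x^5 + (6/5)x
so W g − 1·g = 3x^5 + 2x + 3 = f ✓


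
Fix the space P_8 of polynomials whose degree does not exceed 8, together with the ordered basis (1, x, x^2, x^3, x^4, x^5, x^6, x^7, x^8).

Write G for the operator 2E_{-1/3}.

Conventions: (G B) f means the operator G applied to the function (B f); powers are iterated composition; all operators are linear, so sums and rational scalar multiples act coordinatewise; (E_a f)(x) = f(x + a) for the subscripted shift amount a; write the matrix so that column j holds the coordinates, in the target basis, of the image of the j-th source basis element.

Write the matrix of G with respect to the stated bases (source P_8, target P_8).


image of 1: 2
image of x: 2x - 2/3
image of x^2: 2x^2 - (4/3)x + 2/9
image of x^3: 2x^3 - 2x^2 + (2/3)x - 2/27
image of x^4: 2x^4 - (8/3)x^3 + (4/3)x^2 - (8/27)x + 2/81
image of x^5: 2x^5 - (10/3)x^4 + (20/9)x^3 - (20/27)x^2 + (10/81)x - 2/243
image of x^6: 2x^6 - 4x^5 + (10/3)x^4 - (40/27)x^3 + (10/27)x^2 - (4/81)x + 2/729
image of x^7: 2x^7 - (14/3)x^6 + (14/3)x^5 - (70/27)x^4 + (70/81)x^3 - (14/81)x^2 + (14/729)x - 2/2187
image of x^8: 2x^8 - (16/3)x^7 + (56/9)x^6 - (112/27)x^5 + (140/81)x^4 - (112/243)x^3 + (56/729)x^2 - (16/2187)x + 2/6561
each image's coordinates form column j of the matrix

the matrix is [[2, -2/3, 2/9, -2/27, 2/81, -2/243, 2/729, -2/2187, 2/6561]; [0, 2, -4/3, 2/3, -8/27, 10/81, -4/81, 14/729, -16/2187]; [0, 0, 2, -2, 4/3, -20/27, 10/27, -14/81, 56/729]; [0, 0, 0, 2, -8/3, 20/9, -40/27, 70/81, -112/243]; [0, 0, 0, 0, 2, -10/3, 10/3, -70/27, 140/81]; [0, 0, 0, 0, 0, 2, -4, 14/3, -112/27]; [0, 0, 0, 0, 0, 0, 2, -14/3, 56/9]; [0, 0, 0, 0, 0, 0, 0, 2, -16/3]; [0, 0, 0, 0, 0, 0, 0, 0, 2]] (rows listed top to bottom)


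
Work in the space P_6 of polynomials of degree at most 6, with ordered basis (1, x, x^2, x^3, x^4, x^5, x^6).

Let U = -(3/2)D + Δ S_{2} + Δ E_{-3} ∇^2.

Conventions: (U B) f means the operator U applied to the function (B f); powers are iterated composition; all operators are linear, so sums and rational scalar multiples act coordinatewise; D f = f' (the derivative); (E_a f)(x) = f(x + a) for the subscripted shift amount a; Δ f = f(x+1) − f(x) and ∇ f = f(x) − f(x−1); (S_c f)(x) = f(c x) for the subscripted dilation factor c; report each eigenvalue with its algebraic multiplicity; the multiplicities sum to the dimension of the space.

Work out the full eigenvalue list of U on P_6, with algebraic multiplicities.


image of 1: 0
image of x: 1/2
image of x^2: 5x + 4
image of x^3: (39/2)x^2 + 24x + 14
image of x^4: 58x^3 + 96x^2 + 88x - 68
image of x^5: (305/2)x^4 + 320x^3 + 380x^2 - 260x + 782
image of x^6: 375x^5 + 960x^4 + 1400x^3 - 300x^2 + 4884x - 5396
the matrix is upper triangular; its diagonal is (0, 0, 0, 0, 0, 0, 0)
for a triangular matrix the eigenvalues are the diagonal entries, with algebraic multiplicity their repetition count

λ = 0 (multiplicity 7)


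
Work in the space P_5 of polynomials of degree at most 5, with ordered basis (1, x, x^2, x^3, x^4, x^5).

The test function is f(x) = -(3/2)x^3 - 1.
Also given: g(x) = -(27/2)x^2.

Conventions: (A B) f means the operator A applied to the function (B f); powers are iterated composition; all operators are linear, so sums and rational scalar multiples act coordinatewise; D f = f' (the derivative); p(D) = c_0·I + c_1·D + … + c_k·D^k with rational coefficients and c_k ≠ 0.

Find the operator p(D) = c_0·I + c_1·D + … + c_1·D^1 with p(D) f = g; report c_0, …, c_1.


D^0 f = -(3/2)x^3 - 1
D^1 f = -(9/2)x^2
matching coefficients of g against c_0 f + c_1 Df + … from the top degree down determines the c_i
solution: c_0 = 0, c_1 = 3

c_0 = 0, c_1 = 3


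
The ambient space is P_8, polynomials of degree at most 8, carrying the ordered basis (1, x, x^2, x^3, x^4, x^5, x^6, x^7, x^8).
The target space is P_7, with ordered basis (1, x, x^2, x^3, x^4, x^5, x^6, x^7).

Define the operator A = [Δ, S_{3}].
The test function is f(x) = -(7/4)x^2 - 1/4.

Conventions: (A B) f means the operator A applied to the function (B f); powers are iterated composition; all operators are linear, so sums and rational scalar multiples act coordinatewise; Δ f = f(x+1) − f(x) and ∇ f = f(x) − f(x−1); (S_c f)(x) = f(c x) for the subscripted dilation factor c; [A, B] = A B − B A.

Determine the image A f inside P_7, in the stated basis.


S_{3} f = -(63/4)x^2 - 1/4
Δ S_{3} f = -(63/2)x - 63/4
Δ f = -(7/2)x - 7/4
S_{3} Δ f = -(21/2)x - 7/4
[Δ, S_{3}] f = -21x - 14

g(x) = -21x - 14


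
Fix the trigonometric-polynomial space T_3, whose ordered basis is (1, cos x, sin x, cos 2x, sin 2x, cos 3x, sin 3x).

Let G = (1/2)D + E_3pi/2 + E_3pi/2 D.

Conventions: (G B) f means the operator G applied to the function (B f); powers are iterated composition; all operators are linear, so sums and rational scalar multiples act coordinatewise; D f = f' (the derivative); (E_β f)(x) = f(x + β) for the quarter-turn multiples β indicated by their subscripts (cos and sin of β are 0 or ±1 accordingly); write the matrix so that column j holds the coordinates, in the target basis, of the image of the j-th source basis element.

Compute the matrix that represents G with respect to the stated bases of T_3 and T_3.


image of 1: 1
image of cos x: cos x + (1/2)sin x
image of sin x: -(1/2)cos x + sin x
image of cos 2x: -cos 2x + sin 2x
image of sin 2x: -cos 2x - sin 2x
image of cos 3x: -3cos 3x - (5/2)sin 3x
image of sin 3x: (5/2)cos 3x - 3sin 3x
each image's coordinates form column j of the matrix

the matrix is [[1, 0, 0, 0, 0, 0, 0]; [0, 1, -1/2, 0, 0, 0, 0]; [0, 1/2, 1, 0, 0, 0, 0]; [0, 0, 0, -1, -1, 0, 0]; [0, 0, 0, 1, -1, 0, 0]; [0, 0, 0, 0, 0, -3, 5/2]; [0, 0, 0, 0, 0, -5/2, -3]] (rows listed top to bottom)


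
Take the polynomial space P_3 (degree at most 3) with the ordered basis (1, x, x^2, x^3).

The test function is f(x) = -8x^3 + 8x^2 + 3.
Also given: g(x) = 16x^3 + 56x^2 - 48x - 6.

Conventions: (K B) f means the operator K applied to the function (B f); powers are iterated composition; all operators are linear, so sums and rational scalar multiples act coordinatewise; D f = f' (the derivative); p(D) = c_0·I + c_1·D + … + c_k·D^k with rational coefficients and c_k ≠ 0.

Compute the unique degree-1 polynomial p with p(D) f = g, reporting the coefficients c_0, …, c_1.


D^0 f = -8x^3 + 8x^2 + 3
D^1 f = -24x^2 + 16x
matching coefficients of g against c_0 f + c_1 Df + … from the top degree down determines the c_i
solution: c_0 = -2, c_1 = -3

p(D) = -2·I − 3·D, i.e. c_0 = -2, c_1 = -3


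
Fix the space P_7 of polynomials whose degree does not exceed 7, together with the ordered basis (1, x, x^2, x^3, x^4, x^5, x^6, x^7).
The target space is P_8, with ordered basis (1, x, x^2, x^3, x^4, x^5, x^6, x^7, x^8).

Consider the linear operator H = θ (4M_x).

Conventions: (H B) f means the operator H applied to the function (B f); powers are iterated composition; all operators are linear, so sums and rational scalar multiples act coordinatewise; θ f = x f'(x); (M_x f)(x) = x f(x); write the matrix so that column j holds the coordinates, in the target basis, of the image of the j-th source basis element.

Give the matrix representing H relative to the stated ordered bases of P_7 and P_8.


image of 1: 4x
image of x: 8x^2
image of x^2: 12x^3
image of x^3: 16x^4
image of x^4: 20x^5
image of x^5: 24x^6
image of x^6: 28x^7
image of x^7: 32x^8
each image's coordinates form column j of the matrix

the matrix is [[0, 0, 0, 0, 0, 0, 0, 0]; [4, 0, 0, 0, 0, 0, 0, 0]; [0, 8, 0, 0, 0, 0, 0, 0]; [0, 0, 12, 0, 0, 0, 0, 0]; [0, 0, 0, 16, 0, 0, 0, 0]; [0, 0, 0, 0, 20, 0, 0, 0]; [0, 0, 0, 0, 0, 24, 0, 0]; [0, 0, 0, 0, 0, 0, 28, 0]; [0, 0, 0, 0, 0, 0, 0, 32]] (rows listed top to bottom)


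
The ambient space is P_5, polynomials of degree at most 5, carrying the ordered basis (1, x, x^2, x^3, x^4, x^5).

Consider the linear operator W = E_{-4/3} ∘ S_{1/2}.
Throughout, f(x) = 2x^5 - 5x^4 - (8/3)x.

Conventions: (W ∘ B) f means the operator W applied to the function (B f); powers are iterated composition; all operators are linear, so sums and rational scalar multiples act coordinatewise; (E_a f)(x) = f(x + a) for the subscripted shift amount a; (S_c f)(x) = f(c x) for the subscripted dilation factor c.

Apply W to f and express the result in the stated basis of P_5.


S_{1/2} f = (1/16)x^5 - (5/16)x^4 - (4/3)x
E_{-4/3} S_{1/2} f = (1/16)x^5 - (35/48)x^4 + (25/9)x^3 - (130/27)x^2 + (212/81)x + 128/243

g(x) = (1/16)x^5 - (35/48)x^4 + (25/9)x^3 - (130/27)x^2 + (212/81)x + 128/243


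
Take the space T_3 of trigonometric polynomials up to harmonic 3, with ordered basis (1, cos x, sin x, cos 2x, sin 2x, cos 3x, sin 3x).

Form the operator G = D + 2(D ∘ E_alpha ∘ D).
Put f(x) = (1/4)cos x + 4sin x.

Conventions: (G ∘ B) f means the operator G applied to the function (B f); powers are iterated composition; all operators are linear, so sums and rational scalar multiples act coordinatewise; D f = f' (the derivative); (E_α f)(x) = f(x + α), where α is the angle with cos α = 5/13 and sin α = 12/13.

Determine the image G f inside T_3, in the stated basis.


the image equals g(x) = -(93/26)cos x - (149/52)sin x

D f = 4cos x - (1/4)sin x
D f = 4cos x - (1/4)sin x
E_alpha D f = (17/13)cos x - (197/52)sin x
D E_alpha D f = -(197/52)cos x - (17/13)sin x
(2(D ∘ E_alpha ∘ D)) f = -(197/26)cos x - (34/13)sin x
(D + 2(D ∘ E_alpha ∘ D)) f = -(93/26)cos x - (149/52)sin x


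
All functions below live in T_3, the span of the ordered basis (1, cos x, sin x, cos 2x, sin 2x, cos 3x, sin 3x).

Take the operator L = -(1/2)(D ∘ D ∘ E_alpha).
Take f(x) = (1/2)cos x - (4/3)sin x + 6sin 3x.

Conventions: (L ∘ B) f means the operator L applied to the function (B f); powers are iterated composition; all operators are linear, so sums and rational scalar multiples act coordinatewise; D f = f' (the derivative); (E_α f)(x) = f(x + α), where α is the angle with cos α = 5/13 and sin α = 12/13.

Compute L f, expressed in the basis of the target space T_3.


the image equals g(x) = -(27/52)cos x - (19/39)sin x - (22356/2197)cos 3x - (54945/2197)sin 3x

E_alpha f = -(27/26)cos x - (38/39)sin x - (4968/2197)cos 3x - (12210/2197)sin 3x
D E_alpha f = -(38/39)cos x + (27/26)sin x - (36630/2197)cos 3x + (14904/2197)sin 3x
D D E_alpha f = (27/26)cos x + (38/39)sin x + (44712/2197)cos 3x + (109890/2197)sin 3x
(-(1/2)(D ∘ D ∘ E_alpha)) f = -(27/52)cos x - (19/39)sin x - (22356/2197)cos 3x - (54945/2197)sin 3x


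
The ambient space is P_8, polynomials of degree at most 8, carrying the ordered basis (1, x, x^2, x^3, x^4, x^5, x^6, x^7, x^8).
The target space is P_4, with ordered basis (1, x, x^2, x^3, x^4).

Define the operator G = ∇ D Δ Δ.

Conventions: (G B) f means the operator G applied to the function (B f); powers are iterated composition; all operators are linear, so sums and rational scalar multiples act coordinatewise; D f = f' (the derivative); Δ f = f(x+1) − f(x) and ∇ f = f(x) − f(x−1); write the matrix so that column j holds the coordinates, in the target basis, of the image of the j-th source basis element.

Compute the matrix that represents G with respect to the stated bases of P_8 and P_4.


the matrix is [[0, 0, 0, 0, 24, 60, 180, 420, 1008]; [0, 0, 0, 0, 0, 120, 360, 1260, 3360]; [0, 0, 0, 0, 0, 0, 360, 1260, 5040]; [0, 0, 0, 0, 0, 0, 0, 840, 3360]; [0, 0, 0, 0, 0, 0, 0, 0, 1680]] (rows listed top to bottom)

image of 1: 0
image of x: 0
image of x^2: 0
image of x^3: 0
image of x^4: 24
image of x^5: 120x + 60
image of x^6: 360x^2 + 360x + 180
image of x^7: 840x^3 + 1260x^2 + 1260x + 420
image of x^8: 1680x^4 + 3360x^3 + 5040x^2 + 3360x + 1008
each image's coordinates form column j of the matrix


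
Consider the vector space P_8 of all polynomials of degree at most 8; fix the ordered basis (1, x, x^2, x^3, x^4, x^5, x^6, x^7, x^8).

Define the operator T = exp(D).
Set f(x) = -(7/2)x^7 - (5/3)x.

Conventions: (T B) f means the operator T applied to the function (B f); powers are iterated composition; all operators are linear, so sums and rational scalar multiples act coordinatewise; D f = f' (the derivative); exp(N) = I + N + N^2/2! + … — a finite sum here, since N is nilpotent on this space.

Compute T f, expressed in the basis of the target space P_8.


order-1 term: -(49/2)x^6 - 5/3
order-2 term: -(147/2)x^5
order-3 term: -(245/2)x^4
order-4 term: -(245/2)x^3
order-5 term: -(147/2)x^2
order-6 term: -(49/2)x
order-7 term: -7/2
the series for exp(D) f terminates at order 7
exp(D) f = -(7/2)x^7 - (49/2)x^6 - (147/2)x^5 - (245/2)x^4 - (245/2)x^3 - (147/2)x^2 - (157/6)x - 31/6

the image equals g(x) = -(7/2)x^7 - (49/2)x^6 - (147/2)x^5 - (245/2)x^4 - (245/2)x^3 - (147/2)x^2 - (157/6)x - 31/6


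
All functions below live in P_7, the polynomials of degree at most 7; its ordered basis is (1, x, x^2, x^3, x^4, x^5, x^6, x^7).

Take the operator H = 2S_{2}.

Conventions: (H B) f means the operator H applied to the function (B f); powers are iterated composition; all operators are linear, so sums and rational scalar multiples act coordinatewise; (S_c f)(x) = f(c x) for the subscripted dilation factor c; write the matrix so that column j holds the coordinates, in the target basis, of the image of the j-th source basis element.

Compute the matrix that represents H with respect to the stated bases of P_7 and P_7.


image of 1: 2
image of x: 4x
image of x^2: 8x^2
image of x^3: 16x^3
image of x^4: 32x^4
image of x^5: 64x^5
image of x^6: 128x^6
image of x^7: 256x^7
each image's coordinates form column j of the matrix

the matrix is [[2, 0, 0, 0, 0, 0, 0, 0]; [0, 4, 0, 0, 0, 0, 0, 0]; [0, 0, 8, 0, 0, 0, 0, 0]; [0, 0, 0, 16, 0, 0, 0, 0]; [0, 0, 0, 0, 32, 0, 0, 0]; [0, 0, 0, 0, 0, 64, 0, 0]; [0, 0, 0, 0, 0, 0, 128, 0]; [0, 0, 0, 0, 0, 0, 0, 256]] (rows listed top to bottom)


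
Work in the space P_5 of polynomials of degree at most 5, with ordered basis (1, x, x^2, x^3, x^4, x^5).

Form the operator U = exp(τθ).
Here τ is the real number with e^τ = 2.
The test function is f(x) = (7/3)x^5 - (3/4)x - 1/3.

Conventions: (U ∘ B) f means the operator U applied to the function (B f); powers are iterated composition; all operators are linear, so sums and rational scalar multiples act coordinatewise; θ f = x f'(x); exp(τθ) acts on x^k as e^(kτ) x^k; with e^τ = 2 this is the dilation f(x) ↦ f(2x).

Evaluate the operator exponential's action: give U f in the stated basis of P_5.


g(x) = (224/3)x^5 - (3/2)x - 1/3

exp(τθ) x^k = e^(kτ) x^k; with e^τ = 2 this sends x^k to 2^k x^k
x ↦ 2 x
x^5 ↦ 32 x^5
applying this coordinatewise to f: exp(τθ) f = (224/3)x^5 - (3/2)x - 1/3


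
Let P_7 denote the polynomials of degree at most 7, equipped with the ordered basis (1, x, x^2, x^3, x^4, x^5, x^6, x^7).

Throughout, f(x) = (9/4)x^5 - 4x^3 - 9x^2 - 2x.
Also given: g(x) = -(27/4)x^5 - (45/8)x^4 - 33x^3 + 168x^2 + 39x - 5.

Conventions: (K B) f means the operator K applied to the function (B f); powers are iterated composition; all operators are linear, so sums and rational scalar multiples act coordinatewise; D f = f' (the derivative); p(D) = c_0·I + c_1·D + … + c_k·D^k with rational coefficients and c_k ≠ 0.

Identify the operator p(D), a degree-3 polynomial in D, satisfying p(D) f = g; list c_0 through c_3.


D^0 f = (9/4)x^5 - 4x^3 - 9x^2 - 2x
D^1 f = (45/4)x^4 - 12x^2 - 18x - 2
D^2 f = 45x^3 - 24x - 18
D^3 f = 135x^2 - 24
matching coefficients of g against c_0 f + c_1 Df + … from the top degree down determines the c_i
solution: c_0 = -3, c_1 = -1/2, c_2 = -1, c_3 = 1

p(D) = -3·I − (1/2)·D − D^2 + D^3, i.e. c_0 = -3, c_1 = -1/2, c_2 = -1, c_3 = 1


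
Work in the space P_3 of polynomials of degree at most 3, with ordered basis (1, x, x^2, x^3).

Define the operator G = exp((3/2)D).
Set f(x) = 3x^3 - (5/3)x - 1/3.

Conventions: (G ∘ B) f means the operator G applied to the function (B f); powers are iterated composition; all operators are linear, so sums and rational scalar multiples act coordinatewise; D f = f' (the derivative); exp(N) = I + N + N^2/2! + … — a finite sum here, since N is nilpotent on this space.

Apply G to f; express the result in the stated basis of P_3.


the result is g(x) = 3x^3 + (27/2)x^2 + (223/12)x + 175/24

order-1 term: (27/2)x^2 - 5/2
order-2 term: (81/4)x
order-3 term: 81/8
the series for exp((3/2)D) f terminates at order 3
exp((3/2)D) f = 3x^3 + (27/2)x^2 + (223/12)x + 175/24


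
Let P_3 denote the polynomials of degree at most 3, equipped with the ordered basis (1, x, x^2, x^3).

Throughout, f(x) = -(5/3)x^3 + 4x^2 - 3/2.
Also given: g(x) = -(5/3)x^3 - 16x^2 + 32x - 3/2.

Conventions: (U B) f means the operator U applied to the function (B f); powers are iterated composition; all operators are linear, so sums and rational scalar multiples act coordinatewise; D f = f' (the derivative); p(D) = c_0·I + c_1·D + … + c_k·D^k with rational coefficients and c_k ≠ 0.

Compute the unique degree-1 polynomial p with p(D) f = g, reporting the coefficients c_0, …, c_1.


D^0 f = -(5/3)x^3 + 4x^2 - 3/2
D^1 f = -5x^2 + 8x
matching coefficients of g against c_0 f + c_1 Df + … from the top degree down determines the c_i
solution: c_0 = 1, c_1 = 4

p(D) = I + 4·D, i.e. c_0 = 1, c_1 = 4


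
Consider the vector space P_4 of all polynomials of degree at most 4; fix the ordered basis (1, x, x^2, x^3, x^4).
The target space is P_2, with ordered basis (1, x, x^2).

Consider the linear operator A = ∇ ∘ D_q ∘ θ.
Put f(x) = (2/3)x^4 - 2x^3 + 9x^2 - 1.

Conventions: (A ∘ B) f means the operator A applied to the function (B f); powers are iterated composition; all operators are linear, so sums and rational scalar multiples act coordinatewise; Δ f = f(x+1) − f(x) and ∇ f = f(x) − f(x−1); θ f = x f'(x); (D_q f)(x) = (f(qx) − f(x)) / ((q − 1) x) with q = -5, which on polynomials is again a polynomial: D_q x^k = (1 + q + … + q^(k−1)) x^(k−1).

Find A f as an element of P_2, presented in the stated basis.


θ f = (8/3)x^4 - 6x^3 + 18x^2
D_q θ f = -(832/3)x^3 - 126x^2 - 72x
∇ D_q θ f = -832x^2 + 580x - 670/3

g(x) = -832x^2 + 580x - 670/3


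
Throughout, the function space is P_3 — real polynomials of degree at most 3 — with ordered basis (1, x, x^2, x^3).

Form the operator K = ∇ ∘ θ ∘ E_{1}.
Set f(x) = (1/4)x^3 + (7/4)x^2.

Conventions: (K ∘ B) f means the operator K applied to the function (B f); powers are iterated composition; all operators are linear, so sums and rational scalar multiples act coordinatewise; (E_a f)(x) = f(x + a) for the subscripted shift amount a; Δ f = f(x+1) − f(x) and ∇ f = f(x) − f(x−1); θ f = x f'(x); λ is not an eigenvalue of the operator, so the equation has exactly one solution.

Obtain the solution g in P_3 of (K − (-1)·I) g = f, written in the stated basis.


the image equals g(x) = (1/4)x^3 - (1/2)x^2 + (5/4)x - 5/4

write g with unknown coordinates in the stated basis and equate coefficients in (K − (-1)·I) g = f
solving from the highest basis element down gives g = (1/4)x^3 - (1/2)x^2 + (5/4)x - 5/4
check: K g = (9/4)x^2 - (5/4)x + 5/4
so K g − (-1)·g = (1/4)x^3 + (7/4)x^2 = f ✓


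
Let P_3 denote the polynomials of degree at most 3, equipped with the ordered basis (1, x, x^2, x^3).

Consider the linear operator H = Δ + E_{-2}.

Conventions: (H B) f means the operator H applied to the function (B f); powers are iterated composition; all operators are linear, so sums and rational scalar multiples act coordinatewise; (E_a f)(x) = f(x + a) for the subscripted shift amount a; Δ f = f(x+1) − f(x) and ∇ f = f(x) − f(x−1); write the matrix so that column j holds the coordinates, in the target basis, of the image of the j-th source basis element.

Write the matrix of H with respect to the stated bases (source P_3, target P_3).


the matrix is [[1, -1, 5, -7]; [0, 1, -2, 15]; [0, 0, 1, -3]; [0, 0, 0, 1]] (rows listed top to bottom)

image of 1: 1
image of x: x - 1
image of x^2: x^2 - 2x + 5
image of x^3: x^3 - 3x^2 + 15x - 7
each image's coordinates form column j of the matrix


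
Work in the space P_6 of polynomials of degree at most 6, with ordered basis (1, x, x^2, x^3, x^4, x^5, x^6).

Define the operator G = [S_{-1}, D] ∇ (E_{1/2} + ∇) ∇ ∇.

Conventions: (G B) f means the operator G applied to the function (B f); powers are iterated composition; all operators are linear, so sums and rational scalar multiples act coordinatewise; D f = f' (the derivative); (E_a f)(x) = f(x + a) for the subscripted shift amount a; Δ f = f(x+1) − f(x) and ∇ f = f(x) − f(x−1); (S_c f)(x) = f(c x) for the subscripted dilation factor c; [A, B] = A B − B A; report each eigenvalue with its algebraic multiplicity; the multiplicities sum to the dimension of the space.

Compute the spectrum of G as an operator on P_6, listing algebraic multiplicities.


image of 1: 0
image of x: 0
image of x^2: 0
image of x^3: 0
image of x^4: 48
image of x^5: -240x
image of x^6: 720x^2 - 1980
the matrix is upper triangular; its diagonal is (0, 0, 0, 0, 0, 0, 0)
for a triangular matrix the eigenvalues are the diagonal entries, with algebraic multiplicity their repetition count

λ = 0 (multiplicity 7)


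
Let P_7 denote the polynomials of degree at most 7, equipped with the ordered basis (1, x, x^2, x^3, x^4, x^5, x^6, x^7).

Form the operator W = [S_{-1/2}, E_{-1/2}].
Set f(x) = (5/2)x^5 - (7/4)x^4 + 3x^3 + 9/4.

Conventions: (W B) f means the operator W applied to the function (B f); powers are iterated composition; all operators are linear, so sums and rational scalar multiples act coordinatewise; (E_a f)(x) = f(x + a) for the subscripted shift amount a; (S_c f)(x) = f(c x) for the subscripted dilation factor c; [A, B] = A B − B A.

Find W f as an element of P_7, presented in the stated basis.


the result is g(x) = -(75/128)x^4 - (159/128)x^3 - (783/256)x^2 - (1743/1024)x - 1239/2048

E_{-1/2} f = (5/2)x^5 - 8x^4 + (51/4)x^3 - (41/4)x^2 + (125/32)x + 27/16
S_{-1/2} E_{-1/2} f = -(5/64)x^5 - (1/2)x^4 - (51/32)x^3 - (41/16)x^2 - (125/64)x + 27/16
S_{-1/2} f = -(5/64)x^5 - (7/64)x^4 - (3/8)x^3 + 9/4
E_{-1/2} S_{-1/2} f = -(5/64)x^5 + (11/128)x^4 - (45/128)x^3 + (127/256)x^2 - (257/1024)x + 4695/2048
[S_{-1/2}, E_{-1/2}] f = -(75/128)x^4 - (159/128)x^3 - (783/256)x^2 - (1743/1024)x - 1239/2048


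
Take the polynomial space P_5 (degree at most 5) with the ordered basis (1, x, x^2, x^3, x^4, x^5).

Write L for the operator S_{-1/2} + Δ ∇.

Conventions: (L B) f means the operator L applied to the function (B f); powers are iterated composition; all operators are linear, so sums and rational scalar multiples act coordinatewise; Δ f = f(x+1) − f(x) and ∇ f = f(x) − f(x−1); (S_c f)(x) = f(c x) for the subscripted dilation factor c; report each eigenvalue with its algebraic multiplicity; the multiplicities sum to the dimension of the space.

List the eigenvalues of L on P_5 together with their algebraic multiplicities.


image of 1: 1
image of x: -(1/2)x
image of x^2: (1/4)x^2 + 2
image of x^3: -(1/8)x^3 + 6x
image of x^4: (1/16)x^4 + 12x^2 + 2
image of x^5: -(1/32)x^5 + 20x^3 + 10x
the matrix is upper triangular; its diagonal is (1, -1/2, 1/4, -1/8, 1/16, -1/32)
for a triangular matrix the eigenvalues are the diagonal entries, with algebraic multiplicity their repetition count

λ = -1/2 (multiplicity 1), λ = -1/8 (multiplicity 1), λ = -1/32 (multiplicity 1), λ = 1/16 (multiplicity 1), λ = 1/4 (multiplicity 1), λ = 1 (multiplicity 1)


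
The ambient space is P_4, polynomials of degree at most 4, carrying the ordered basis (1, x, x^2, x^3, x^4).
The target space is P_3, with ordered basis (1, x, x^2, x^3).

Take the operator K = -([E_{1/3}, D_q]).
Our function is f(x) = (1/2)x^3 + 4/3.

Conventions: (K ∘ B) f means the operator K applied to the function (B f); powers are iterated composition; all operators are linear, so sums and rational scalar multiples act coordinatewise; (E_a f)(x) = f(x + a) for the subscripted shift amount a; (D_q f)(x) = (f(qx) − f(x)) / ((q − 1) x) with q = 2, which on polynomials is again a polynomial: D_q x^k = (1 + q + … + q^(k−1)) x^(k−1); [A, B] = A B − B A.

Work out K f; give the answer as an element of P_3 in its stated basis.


D_q f = (7/2)x^2
E_{1/3} D_q f = (7/2)x^2 + (7/3)x + 7/18
E_{1/3} f = (1/2)x^3 + (1/2)x^2 + (1/6)x + 73/54
D_q E_{1/3} f = (7/2)x^2 + (3/2)x + 1/6
[E_{1/3}, D_q] f = (5/6)x + 2/9
(-([E_{1/3}, D_q])) f = -(5/6)x - 2/9

g(x) = -(5/6)x - 2/9


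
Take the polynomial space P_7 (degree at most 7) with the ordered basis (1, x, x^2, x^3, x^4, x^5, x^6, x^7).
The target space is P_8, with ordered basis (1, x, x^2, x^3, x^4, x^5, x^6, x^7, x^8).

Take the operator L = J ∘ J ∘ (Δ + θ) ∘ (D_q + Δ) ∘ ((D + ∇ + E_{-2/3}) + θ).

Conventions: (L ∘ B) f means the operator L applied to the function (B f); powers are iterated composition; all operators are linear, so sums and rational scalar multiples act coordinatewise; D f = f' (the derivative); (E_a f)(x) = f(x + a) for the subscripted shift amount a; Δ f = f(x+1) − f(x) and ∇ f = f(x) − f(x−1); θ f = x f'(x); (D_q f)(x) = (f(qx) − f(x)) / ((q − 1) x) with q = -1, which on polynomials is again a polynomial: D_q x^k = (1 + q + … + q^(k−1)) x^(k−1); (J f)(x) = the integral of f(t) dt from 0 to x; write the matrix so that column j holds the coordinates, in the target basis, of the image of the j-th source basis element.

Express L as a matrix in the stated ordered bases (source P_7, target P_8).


the matrix is [[0, 0, 0, 0, 0, 0, 0, 0]; [0, 0, 0, 0, 0, 0, 0, 0]; [0, 0, 3, 18, 151/3, 3436/27, 2879/9, 57416/81]; [0, 0, 1, 26/3, 32, 8284/81, 24724/81, 64901/81]; [0, 0, 0, 8/3, 122/9, 1421/27, 15394/81, 287513/486]; [0, 0, 0, 0, 3, 101/5, 398/5, 5639/18]; [0, 0, 0, 0, 0, 24/5, 137/5, 116]; [0, 0, 0, 0, 0, 0, 5, 752/21]; [0, 0, 0, 0, 0, 0, 0, 48/7]] (rows listed top to bottom)

image of 1: 0
image of x: 0
image of x^2: x^3 + 3x^2
image of x^3: (8/3)x^4 + (26/3)x^3 + 18x^2
image of x^4: 3x^5 + (122/9)x^4 + 32x^3 + (151/3)x^2
image of x^5: (24/5)x^6 + (101/5)x^5 + (1421/27)x^4 + (8284/81)x^3 + (3436/27)x^2
image of x^6: 5x^7 + (137/5)x^6 + (398/5)x^5 + (15394/81)x^4 + (24724/81)x^3 + (2879/9)x^2
image of x^7: (48/7)x^8 + (752/21)x^7 + 116x^6 + (5639/18)x^5 + (287513/486)x^4 + (64901/81)x^3 + (57416/81)x^2
each image's coordinates form column j of the matrix


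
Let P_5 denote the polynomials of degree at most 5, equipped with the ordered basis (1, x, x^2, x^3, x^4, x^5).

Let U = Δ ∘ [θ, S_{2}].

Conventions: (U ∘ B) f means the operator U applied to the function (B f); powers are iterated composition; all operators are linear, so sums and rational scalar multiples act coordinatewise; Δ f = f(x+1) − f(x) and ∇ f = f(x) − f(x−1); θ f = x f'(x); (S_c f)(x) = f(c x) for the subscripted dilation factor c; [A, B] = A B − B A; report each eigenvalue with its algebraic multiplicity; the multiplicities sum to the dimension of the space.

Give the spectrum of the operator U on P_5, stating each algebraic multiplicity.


λ = 0 (multiplicity 6)

image of 1: 0
image of x: 0
image of x^2: 0
image of x^3: 0
image of x^4: 0
image of x^5: 0
the matrix is upper triangular; its diagonal is (0, 0, 0, 0, 0, 0)
for a triangular matrix the eigenvalues are the diagonal entries, with algebraic multiplicity their repetition count


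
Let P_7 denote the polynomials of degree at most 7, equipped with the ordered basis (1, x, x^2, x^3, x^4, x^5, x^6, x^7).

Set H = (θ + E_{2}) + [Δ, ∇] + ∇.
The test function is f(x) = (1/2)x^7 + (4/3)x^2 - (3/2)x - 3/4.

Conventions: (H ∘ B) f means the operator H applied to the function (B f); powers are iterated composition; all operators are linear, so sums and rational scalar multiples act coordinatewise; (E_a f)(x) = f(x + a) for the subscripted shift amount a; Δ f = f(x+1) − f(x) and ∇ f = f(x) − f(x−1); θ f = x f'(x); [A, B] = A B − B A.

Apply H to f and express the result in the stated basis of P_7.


the result is g(x) = 4x^7 + (21/2)x^6 + (63/2)x^5 + (315/2)x^4 + (525/2)x^3 + (701/2)x^2 + (451/2)x + 253/4

θ f = (7/2)x^7 + (8/3)x^2 - (3/2)x
E_{2} f = (1/2)x^7 + 7x^6 + 42x^5 + 140x^4 + 280x^3 + (1012/3)x^2 + (1367/6)x + 787/12
(θ + E_{2}) f = 4x^7 + 7x^6 + 42x^5 + 140x^4 + 280x^3 + 340x^2 + (679/3)x + 787/12
∇ f = (7/2)x^6 - (21/2)x^5 + (35/2)x^4 - (35/2)x^3 + (21/2)x^2 - (5/6)x - 7/3
Δ ∇ f = 21x^5 + 35x^3 + 7x + 8/3
Δ f = (7/2)x^6 + (21/2)x^5 + (35/2)x^4 + (35/2)x^3 + (21/2)x^2 + (37/6)x + 1/3
∇ Δ f = 21x^5 + 35x^3 + 7x + 8/3
[Δ, ∇] f = 0
∇ f = (7/2)x^6 - (21/2)x^5 + (35/2)x^4 - (35/2)x^3 + (21/2)x^2 - (5/6)x - 7/3
((θ + E_{2}) + [Δ, ∇] + ∇) f = 4x^7 + (21/2)x^6 + (63/2)x^5 + (315/2)x^4 + (525/2)x^3 + (701/2)x^2 + (451/2)x + 253/4
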